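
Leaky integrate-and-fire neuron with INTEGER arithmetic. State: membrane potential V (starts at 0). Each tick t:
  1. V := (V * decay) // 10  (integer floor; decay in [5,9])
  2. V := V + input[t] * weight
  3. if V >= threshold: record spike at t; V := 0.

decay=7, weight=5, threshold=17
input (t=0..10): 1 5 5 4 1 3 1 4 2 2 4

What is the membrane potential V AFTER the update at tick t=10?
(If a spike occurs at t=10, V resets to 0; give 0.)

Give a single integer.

t=0: input=1 -> V=5
t=1: input=5 -> V=0 FIRE
t=2: input=5 -> V=0 FIRE
t=3: input=4 -> V=0 FIRE
t=4: input=1 -> V=5
t=5: input=3 -> V=0 FIRE
t=6: input=1 -> V=5
t=7: input=4 -> V=0 FIRE
t=8: input=2 -> V=10
t=9: input=2 -> V=0 FIRE
t=10: input=4 -> V=0 FIRE

Answer: 0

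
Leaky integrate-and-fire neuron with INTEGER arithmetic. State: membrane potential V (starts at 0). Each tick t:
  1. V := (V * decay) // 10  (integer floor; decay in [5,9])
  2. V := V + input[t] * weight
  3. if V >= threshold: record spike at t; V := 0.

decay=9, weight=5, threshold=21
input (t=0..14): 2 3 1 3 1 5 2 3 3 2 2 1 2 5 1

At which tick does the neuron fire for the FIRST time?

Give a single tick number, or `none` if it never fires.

Answer: 1

Derivation:
t=0: input=2 -> V=10
t=1: input=3 -> V=0 FIRE
t=2: input=1 -> V=5
t=3: input=3 -> V=19
t=4: input=1 -> V=0 FIRE
t=5: input=5 -> V=0 FIRE
t=6: input=2 -> V=10
t=7: input=3 -> V=0 FIRE
t=8: input=3 -> V=15
t=9: input=2 -> V=0 FIRE
t=10: input=2 -> V=10
t=11: input=1 -> V=14
t=12: input=2 -> V=0 FIRE
t=13: input=5 -> V=0 FIRE
t=14: input=1 -> V=5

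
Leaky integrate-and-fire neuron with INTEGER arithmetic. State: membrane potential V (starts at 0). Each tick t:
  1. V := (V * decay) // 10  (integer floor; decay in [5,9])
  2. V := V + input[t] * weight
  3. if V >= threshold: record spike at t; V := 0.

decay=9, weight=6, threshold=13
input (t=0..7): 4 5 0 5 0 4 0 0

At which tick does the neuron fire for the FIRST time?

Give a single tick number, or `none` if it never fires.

Answer: 0

Derivation:
t=0: input=4 -> V=0 FIRE
t=1: input=5 -> V=0 FIRE
t=2: input=0 -> V=0
t=3: input=5 -> V=0 FIRE
t=4: input=0 -> V=0
t=5: input=4 -> V=0 FIRE
t=6: input=0 -> V=0
t=7: input=0 -> V=0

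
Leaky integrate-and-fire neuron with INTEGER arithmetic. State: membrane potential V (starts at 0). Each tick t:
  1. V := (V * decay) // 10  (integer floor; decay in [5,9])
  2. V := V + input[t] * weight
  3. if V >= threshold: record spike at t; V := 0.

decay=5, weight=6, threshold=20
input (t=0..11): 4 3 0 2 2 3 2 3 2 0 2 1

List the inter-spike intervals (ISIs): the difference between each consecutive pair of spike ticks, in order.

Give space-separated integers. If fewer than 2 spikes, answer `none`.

Answer: 4 2 2

Derivation:
t=0: input=4 -> V=0 FIRE
t=1: input=3 -> V=18
t=2: input=0 -> V=9
t=3: input=2 -> V=16
t=4: input=2 -> V=0 FIRE
t=5: input=3 -> V=18
t=6: input=2 -> V=0 FIRE
t=7: input=3 -> V=18
t=8: input=2 -> V=0 FIRE
t=9: input=0 -> V=0
t=10: input=2 -> V=12
t=11: input=1 -> V=12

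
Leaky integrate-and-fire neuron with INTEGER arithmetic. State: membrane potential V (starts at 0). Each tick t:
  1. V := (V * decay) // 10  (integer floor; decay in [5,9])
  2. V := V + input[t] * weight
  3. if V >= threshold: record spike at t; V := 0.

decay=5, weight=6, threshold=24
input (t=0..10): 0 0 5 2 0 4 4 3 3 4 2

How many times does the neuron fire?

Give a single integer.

t=0: input=0 -> V=0
t=1: input=0 -> V=0
t=2: input=5 -> V=0 FIRE
t=3: input=2 -> V=12
t=4: input=0 -> V=6
t=5: input=4 -> V=0 FIRE
t=6: input=4 -> V=0 FIRE
t=7: input=3 -> V=18
t=8: input=3 -> V=0 FIRE
t=9: input=4 -> V=0 FIRE
t=10: input=2 -> V=12

Answer: 5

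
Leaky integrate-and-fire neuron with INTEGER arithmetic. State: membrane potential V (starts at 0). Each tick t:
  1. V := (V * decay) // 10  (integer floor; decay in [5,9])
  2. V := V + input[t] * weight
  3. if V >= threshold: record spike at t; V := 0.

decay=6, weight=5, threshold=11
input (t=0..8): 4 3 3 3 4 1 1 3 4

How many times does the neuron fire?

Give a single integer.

t=0: input=4 -> V=0 FIRE
t=1: input=3 -> V=0 FIRE
t=2: input=3 -> V=0 FIRE
t=3: input=3 -> V=0 FIRE
t=4: input=4 -> V=0 FIRE
t=5: input=1 -> V=5
t=6: input=1 -> V=8
t=7: input=3 -> V=0 FIRE
t=8: input=4 -> V=0 FIRE

Answer: 7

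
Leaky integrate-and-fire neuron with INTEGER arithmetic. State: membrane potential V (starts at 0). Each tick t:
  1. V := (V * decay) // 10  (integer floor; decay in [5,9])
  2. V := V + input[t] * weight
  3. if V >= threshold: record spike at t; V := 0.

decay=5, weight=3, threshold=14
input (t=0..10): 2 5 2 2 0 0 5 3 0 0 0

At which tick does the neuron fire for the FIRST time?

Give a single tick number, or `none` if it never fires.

t=0: input=2 -> V=6
t=1: input=5 -> V=0 FIRE
t=2: input=2 -> V=6
t=3: input=2 -> V=9
t=4: input=0 -> V=4
t=5: input=0 -> V=2
t=6: input=5 -> V=0 FIRE
t=7: input=3 -> V=9
t=8: input=0 -> V=4
t=9: input=0 -> V=2
t=10: input=0 -> V=1

Answer: 1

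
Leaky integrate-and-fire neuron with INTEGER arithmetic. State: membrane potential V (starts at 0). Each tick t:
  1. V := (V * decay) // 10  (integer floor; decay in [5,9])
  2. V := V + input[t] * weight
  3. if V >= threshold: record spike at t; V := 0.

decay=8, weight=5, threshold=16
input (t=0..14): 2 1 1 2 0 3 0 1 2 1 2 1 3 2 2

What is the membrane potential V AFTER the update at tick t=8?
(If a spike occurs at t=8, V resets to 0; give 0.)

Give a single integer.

t=0: input=2 -> V=10
t=1: input=1 -> V=13
t=2: input=1 -> V=15
t=3: input=2 -> V=0 FIRE
t=4: input=0 -> V=0
t=5: input=3 -> V=15
t=6: input=0 -> V=12
t=7: input=1 -> V=14
t=8: input=2 -> V=0 FIRE
t=9: input=1 -> V=5
t=10: input=2 -> V=14
t=11: input=1 -> V=0 FIRE
t=12: input=3 -> V=15
t=13: input=2 -> V=0 FIRE
t=14: input=2 -> V=10

Answer: 0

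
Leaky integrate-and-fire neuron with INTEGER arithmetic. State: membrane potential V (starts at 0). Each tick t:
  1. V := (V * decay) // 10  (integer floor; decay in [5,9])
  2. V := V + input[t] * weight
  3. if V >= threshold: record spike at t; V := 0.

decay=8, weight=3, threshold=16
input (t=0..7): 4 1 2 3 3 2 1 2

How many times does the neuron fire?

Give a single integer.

Answer: 2

Derivation:
t=0: input=4 -> V=12
t=1: input=1 -> V=12
t=2: input=2 -> V=15
t=3: input=3 -> V=0 FIRE
t=4: input=3 -> V=9
t=5: input=2 -> V=13
t=6: input=1 -> V=13
t=7: input=2 -> V=0 FIRE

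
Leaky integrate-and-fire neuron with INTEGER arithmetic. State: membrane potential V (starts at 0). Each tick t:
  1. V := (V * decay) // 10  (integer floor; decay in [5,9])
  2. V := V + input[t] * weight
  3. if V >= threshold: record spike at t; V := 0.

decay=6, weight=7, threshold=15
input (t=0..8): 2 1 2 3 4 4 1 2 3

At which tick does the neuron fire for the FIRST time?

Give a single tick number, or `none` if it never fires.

Answer: 1

Derivation:
t=0: input=2 -> V=14
t=1: input=1 -> V=0 FIRE
t=2: input=2 -> V=14
t=3: input=3 -> V=0 FIRE
t=4: input=4 -> V=0 FIRE
t=5: input=4 -> V=0 FIRE
t=6: input=1 -> V=7
t=7: input=2 -> V=0 FIRE
t=8: input=3 -> V=0 FIRE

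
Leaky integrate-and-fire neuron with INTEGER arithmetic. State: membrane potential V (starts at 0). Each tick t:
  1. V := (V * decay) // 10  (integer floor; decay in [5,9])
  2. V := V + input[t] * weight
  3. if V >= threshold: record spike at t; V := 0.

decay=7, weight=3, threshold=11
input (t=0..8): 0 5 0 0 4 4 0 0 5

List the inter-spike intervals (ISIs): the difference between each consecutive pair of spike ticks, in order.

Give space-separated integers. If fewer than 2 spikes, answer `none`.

Answer: 3 1 3

Derivation:
t=0: input=0 -> V=0
t=1: input=5 -> V=0 FIRE
t=2: input=0 -> V=0
t=3: input=0 -> V=0
t=4: input=4 -> V=0 FIRE
t=5: input=4 -> V=0 FIRE
t=6: input=0 -> V=0
t=7: input=0 -> V=0
t=8: input=5 -> V=0 FIRE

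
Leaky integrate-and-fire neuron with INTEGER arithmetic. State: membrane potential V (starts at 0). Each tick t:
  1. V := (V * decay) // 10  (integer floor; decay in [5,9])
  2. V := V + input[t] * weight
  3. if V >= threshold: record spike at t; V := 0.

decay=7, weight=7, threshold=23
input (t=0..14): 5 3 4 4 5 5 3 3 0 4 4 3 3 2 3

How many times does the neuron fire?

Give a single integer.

t=0: input=5 -> V=0 FIRE
t=1: input=3 -> V=21
t=2: input=4 -> V=0 FIRE
t=3: input=4 -> V=0 FIRE
t=4: input=5 -> V=0 FIRE
t=5: input=5 -> V=0 FIRE
t=6: input=3 -> V=21
t=7: input=3 -> V=0 FIRE
t=8: input=0 -> V=0
t=9: input=4 -> V=0 FIRE
t=10: input=4 -> V=0 FIRE
t=11: input=3 -> V=21
t=12: input=3 -> V=0 FIRE
t=13: input=2 -> V=14
t=14: input=3 -> V=0 FIRE

Answer: 10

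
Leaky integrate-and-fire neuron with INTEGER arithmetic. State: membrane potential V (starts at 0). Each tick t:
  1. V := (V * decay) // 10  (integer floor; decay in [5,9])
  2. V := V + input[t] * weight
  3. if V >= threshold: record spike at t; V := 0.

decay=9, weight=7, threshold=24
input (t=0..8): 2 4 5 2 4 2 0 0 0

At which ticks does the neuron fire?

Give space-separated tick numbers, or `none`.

Answer: 1 2 4

Derivation:
t=0: input=2 -> V=14
t=1: input=4 -> V=0 FIRE
t=2: input=5 -> V=0 FIRE
t=3: input=2 -> V=14
t=4: input=4 -> V=0 FIRE
t=5: input=2 -> V=14
t=6: input=0 -> V=12
t=7: input=0 -> V=10
t=8: input=0 -> V=9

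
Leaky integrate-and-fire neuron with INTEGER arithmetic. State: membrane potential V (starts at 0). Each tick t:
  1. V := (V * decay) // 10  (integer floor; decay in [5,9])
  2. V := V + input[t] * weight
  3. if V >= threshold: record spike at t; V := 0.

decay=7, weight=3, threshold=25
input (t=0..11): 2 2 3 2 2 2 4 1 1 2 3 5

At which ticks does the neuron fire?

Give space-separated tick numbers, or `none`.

Answer: 11

Derivation:
t=0: input=2 -> V=6
t=1: input=2 -> V=10
t=2: input=3 -> V=16
t=3: input=2 -> V=17
t=4: input=2 -> V=17
t=5: input=2 -> V=17
t=6: input=4 -> V=23
t=7: input=1 -> V=19
t=8: input=1 -> V=16
t=9: input=2 -> V=17
t=10: input=3 -> V=20
t=11: input=5 -> V=0 FIRE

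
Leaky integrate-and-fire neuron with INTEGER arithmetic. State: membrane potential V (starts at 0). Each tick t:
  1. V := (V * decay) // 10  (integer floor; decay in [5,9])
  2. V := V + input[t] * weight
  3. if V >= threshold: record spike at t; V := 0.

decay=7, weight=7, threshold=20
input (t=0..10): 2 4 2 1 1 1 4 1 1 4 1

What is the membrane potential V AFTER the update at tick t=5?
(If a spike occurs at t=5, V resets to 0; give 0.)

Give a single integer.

t=0: input=2 -> V=14
t=1: input=4 -> V=0 FIRE
t=2: input=2 -> V=14
t=3: input=1 -> V=16
t=4: input=1 -> V=18
t=5: input=1 -> V=19
t=6: input=4 -> V=0 FIRE
t=7: input=1 -> V=7
t=8: input=1 -> V=11
t=9: input=4 -> V=0 FIRE
t=10: input=1 -> V=7

Answer: 19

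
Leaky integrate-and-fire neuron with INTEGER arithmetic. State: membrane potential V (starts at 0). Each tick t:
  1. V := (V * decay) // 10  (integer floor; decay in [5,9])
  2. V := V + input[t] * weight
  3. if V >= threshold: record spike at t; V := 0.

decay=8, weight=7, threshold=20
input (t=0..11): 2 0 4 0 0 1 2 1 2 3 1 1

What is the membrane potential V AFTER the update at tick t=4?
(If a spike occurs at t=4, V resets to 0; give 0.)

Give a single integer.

t=0: input=2 -> V=14
t=1: input=0 -> V=11
t=2: input=4 -> V=0 FIRE
t=3: input=0 -> V=0
t=4: input=0 -> V=0
t=5: input=1 -> V=7
t=6: input=2 -> V=19
t=7: input=1 -> V=0 FIRE
t=8: input=2 -> V=14
t=9: input=3 -> V=0 FIRE
t=10: input=1 -> V=7
t=11: input=1 -> V=12

Answer: 0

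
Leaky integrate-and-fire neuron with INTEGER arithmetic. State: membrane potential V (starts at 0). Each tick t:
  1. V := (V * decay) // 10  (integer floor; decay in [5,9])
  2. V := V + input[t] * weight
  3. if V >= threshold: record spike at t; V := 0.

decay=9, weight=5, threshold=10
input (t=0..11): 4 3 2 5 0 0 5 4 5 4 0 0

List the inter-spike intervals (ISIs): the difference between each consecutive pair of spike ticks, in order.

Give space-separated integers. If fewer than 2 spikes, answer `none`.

t=0: input=4 -> V=0 FIRE
t=1: input=3 -> V=0 FIRE
t=2: input=2 -> V=0 FIRE
t=3: input=5 -> V=0 FIRE
t=4: input=0 -> V=0
t=5: input=0 -> V=0
t=6: input=5 -> V=0 FIRE
t=7: input=4 -> V=0 FIRE
t=8: input=5 -> V=0 FIRE
t=9: input=4 -> V=0 FIRE
t=10: input=0 -> V=0
t=11: input=0 -> V=0

Answer: 1 1 1 3 1 1 1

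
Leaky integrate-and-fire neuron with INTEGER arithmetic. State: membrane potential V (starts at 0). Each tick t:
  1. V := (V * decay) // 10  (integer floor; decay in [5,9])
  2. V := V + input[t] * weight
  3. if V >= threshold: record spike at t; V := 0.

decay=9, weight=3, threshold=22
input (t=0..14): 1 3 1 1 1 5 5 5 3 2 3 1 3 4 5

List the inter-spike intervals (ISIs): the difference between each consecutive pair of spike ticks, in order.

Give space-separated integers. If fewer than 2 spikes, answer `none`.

t=0: input=1 -> V=3
t=1: input=3 -> V=11
t=2: input=1 -> V=12
t=3: input=1 -> V=13
t=4: input=1 -> V=14
t=5: input=5 -> V=0 FIRE
t=6: input=5 -> V=15
t=7: input=5 -> V=0 FIRE
t=8: input=3 -> V=9
t=9: input=2 -> V=14
t=10: input=3 -> V=21
t=11: input=1 -> V=21
t=12: input=3 -> V=0 FIRE
t=13: input=4 -> V=12
t=14: input=5 -> V=0 FIRE

Answer: 2 5 2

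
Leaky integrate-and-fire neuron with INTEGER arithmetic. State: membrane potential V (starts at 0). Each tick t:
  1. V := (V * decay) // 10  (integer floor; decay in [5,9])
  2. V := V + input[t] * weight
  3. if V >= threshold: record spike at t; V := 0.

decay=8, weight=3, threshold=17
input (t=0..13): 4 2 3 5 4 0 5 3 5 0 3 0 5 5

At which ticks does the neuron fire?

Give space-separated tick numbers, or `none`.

t=0: input=4 -> V=12
t=1: input=2 -> V=15
t=2: input=3 -> V=0 FIRE
t=3: input=5 -> V=15
t=4: input=4 -> V=0 FIRE
t=5: input=0 -> V=0
t=6: input=5 -> V=15
t=7: input=3 -> V=0 FIRE
t=8: input=5 -> V=15
t=9: input=0 -> V=12
t=10: input=3 -> V=0 FIRE
t=11: input=0 -> V=0
t=12: input=5 -> V=15
t=13: input=5 -> V=0 FIRE

Answer: 2 4 7 10 13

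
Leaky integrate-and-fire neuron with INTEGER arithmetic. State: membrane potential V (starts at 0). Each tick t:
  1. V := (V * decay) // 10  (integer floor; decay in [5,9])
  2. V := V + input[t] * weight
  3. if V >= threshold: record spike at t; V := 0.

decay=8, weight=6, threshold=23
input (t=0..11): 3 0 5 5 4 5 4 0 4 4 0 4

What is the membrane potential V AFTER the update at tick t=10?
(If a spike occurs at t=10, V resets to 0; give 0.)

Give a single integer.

t=0: input=3 -> V=18
t=1: input=0 -> V=14
t=2: input=5 -> V=0 FIRE
t=3: input=5 -> V=0 FIRE
t=4: input=4 -> V=0 FIRE
t=5: input=5 -> V=0 FIRE
t=6: input=4 -> V=0 FIRE
t=7: input=0 -> V=0
t=8: input=4 -> V=0 FIRE
t=9: input=4 -> V=0 FIRE
t=10: input=0 -> V=0
t=11: input=4 -> V=0 FIRE

Answer: 0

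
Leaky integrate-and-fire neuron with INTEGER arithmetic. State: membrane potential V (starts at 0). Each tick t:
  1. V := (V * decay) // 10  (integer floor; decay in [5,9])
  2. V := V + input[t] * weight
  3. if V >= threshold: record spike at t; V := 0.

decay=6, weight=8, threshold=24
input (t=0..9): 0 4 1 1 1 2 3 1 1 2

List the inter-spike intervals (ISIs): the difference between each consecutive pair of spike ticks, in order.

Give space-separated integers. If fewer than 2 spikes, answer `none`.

Answer: 4 1

Derivation:
t=0: input=0 -> V=0
t=1: input=4 -> V=0 FIRE
t=2: input=1 -> V=8
t=3: input=1 -> V=12
t=4: input=1 -> V=15
t=5: input=2 -> V=0 FIRE
t=6: input=3 -> V=0 FIRE
t=7: input=1 -> V=8
t=8: input=1 -> V=12
t=9: input=2 -> V=23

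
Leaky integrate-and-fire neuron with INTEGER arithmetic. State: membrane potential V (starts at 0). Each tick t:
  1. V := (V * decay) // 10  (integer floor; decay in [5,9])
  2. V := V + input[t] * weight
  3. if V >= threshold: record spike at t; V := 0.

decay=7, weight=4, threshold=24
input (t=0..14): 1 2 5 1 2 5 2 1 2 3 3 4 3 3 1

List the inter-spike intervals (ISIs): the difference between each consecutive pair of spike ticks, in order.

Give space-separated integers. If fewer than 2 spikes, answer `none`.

Answer: 3 5 3

Derivation:
t=0: input=1 -> V=4
t=1: input=2 -> V=10
t=2: input=5 -> V=0 FIRE
t=3: input=1 -> V=4
t=4: input=2 -> V=10
t=5: input=5 -> V=0 FIRE
t=6: input=2 -> V=8
t=7: input=1 -> V=9
t=8: input=2 -> V=14
t=9: input=3 -> V=21
t=10: input=3 -> V=0 FIRE
t=11: input=4 -> V=16
t=12: input=3 -> V=23
t=13: input=3 -> V=0 FIRE
t=14: input=1 -> V=4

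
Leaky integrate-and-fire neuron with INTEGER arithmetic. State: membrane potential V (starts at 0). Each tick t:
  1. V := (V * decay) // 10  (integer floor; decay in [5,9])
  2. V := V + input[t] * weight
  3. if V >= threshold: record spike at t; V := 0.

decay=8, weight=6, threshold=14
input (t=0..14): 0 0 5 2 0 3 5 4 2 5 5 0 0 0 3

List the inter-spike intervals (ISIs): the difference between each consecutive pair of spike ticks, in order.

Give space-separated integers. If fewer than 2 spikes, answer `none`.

Answer: 3 1 1 2 1 4

Derivation:
t=0: input=0 -> V=0
t=1: input=0 -> V=0
t=2: input=5 -> V=0 FIRE
t=3: input=2 -> V=12
t=4: input=0 -> V=9
t=5: input=3 -> V=0 FIRE
t=6: input=5 -> V=0 FIRE
t=7: input=4 -> V=0 FIRE
t=8: input=2 -> V=12
t=9: input=5 -> V=0 FIRE
t=10: input=5 -> V=0 FIRE
t=11: input=0 -> V=0
t=12: input=0 -> V=0
t=13: input=0 -> V=0
t=14: input=3 -> V=0 FIRE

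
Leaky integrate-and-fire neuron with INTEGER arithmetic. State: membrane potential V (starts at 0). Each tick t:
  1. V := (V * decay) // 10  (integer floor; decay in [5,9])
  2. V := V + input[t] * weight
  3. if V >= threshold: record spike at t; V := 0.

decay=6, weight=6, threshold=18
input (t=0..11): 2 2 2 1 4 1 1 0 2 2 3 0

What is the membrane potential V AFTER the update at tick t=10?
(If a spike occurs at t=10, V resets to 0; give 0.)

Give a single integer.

t=0: input=2 -> V=12
t=1: input=2 -> V=0 FIRE
t=2: input=2 -> V=12
t=3: input=1 -> V=13
t=4: input=4 -> V=0 FIRE
t=5: input=1 -> V=6
t=6: input=1 -> V=9
t=7: input=0 -> V=5
t=8: input=2 -> V=15
t=9: input=2 -> V=0 FIRE
t=10: input=3 -> V=0 FIRE
t=11: input=0 -> V=0

Answer: 0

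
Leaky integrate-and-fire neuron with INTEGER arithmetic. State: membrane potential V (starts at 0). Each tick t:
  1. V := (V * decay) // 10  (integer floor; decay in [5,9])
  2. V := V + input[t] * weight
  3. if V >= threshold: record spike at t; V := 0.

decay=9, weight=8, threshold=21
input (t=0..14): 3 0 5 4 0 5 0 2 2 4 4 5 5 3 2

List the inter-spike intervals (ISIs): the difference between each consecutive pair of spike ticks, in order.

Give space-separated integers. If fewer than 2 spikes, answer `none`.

t=0: input=3 -> V=0 FIRE
t=1: input=0 -> V=0
t=2: input=5 -> V=0 FIRE
t=3: input=4 -> V=0 FIRE
t=4: input=0 -> V=0
t=5: input=5 -> V=0 FIRE
t=6: input=0 -> V=0
t=7: input=2 -> V=16
t=8: input=2 -> V=0 FIRE
t=9: input=4 -> V=0 FIRE
t=10: input=4 -> V=0 FIRE
t=11: input=5 -> V=0 FIRE
t=12: input=5 -> V=0 FIRE
t=13: input=3 -> V=0 FIRE
t=14: input=2 -> V=16

Answer: 2 1 2 3 1 1 1 1 1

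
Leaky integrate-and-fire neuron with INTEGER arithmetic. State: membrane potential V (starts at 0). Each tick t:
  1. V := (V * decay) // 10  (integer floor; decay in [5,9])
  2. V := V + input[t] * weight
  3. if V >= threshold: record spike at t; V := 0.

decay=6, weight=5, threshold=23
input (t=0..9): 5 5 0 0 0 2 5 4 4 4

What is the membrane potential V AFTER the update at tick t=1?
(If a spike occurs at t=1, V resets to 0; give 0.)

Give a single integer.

Answer: 0

Derivation:
t=0: input=5 -> V=0 FIRE
t=1: input=5 -> V=0 FIRE
t=2: input=0 -> V=0
t=3: input=0 -> V=0
t=4: input=0 -> V=0
t=5: input=2 -> V=10
t=6: input=5 -> V=0 FIRE
t=7: input=4 -> V=20
t=8: input=4 -> V=0 FIRE
t=9: input=4 -> V=20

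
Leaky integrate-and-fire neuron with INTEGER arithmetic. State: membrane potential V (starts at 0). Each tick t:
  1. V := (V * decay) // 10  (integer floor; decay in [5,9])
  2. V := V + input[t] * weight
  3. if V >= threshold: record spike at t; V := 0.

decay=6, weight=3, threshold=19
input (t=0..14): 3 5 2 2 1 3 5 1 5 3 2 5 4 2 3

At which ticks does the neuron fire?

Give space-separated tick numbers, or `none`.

t=0: input=3 -> V=9
t=1: input=5 -> V=0 FIRE
t=2: input=2 -> V=6
t=3: input=2 -> V=9
t=4: input=1 -> V=8
t=5: input=3 -> V=13
t=6: input=5 -> V=0 FIRE
t=7: input=1 -> V=3
t=8: input=5 -> V=16
t=9: input=3 -> V=18
t=10: input=2 -> V=16
t=11: input=5 -> V=0 FIRE
t=12: input=4 -> V=12
t=13: input=2 -> V=13
t=14: input=3 -> V=16

Answer: 1 6 11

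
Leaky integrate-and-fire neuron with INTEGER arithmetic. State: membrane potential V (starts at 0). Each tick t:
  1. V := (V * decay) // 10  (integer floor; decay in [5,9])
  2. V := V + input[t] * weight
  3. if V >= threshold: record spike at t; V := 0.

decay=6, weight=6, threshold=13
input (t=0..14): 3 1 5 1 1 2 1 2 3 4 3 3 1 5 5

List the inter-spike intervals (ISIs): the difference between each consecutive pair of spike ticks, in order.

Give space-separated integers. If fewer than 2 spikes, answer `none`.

t=0: input=3 -> V=0 FIRE
t=1: input=1 -> V=6
t=2: input=5 -> V=0 FIRE
t=3: input=1 -> V=6
t=4: input=1 -> V=9
t=5: input=2 -> V=0 FIRE
t=6: input=1 -> V=6
t=7: input=2 -> V=0 FIRE
t=8: input=3 -> V=0 FIRE
t=9: input=4 -> V=0 FIRE
t=10: input=3 -> V=0 FIRE
t=11: input=3 -> V=0 FIRE
t=12: input=1 -> V=6
t=13: input=5 -> V=0 FIRE
t=14: input=5 -> V=0 FIRE

Answer: 2 3 2 1 1 1 1 2 1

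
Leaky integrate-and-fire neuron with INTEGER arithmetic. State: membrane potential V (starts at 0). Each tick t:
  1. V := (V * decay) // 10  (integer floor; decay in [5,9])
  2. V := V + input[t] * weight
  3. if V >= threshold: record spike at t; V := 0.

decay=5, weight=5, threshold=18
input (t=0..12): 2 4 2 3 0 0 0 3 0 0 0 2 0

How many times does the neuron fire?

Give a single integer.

t=0: input=2 -> V=10
t=1: input=4 -> V=0 FIRE
t=2: input=2 -> V=10
t=3: input=3 -> V=0 FIRE
t=4: input=0 -> V=0
t=5: input=0 -> V=0
t=6: input=0 -> V=0
t=7: input=3 -> V=15
t=8: input=0 -> V=7
t=9: input=0 -> V=3
t=10: input=0 -> V=1
t=11: input=2 -> V=10
t=12: input=0 -> V=5

Answer: 2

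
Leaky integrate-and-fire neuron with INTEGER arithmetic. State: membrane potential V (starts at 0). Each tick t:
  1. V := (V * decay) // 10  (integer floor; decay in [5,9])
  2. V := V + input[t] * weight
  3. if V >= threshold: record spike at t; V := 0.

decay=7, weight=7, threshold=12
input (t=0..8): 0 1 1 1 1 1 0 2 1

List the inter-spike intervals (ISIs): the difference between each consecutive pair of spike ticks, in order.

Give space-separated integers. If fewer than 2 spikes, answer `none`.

Answer: 4

Derivation:
t=0: input=0 -> V=0
t=1: input=1 -> V=7
t=2: input=1 -> V=11
t=3: input=1 -> V=0 FIRE
t=4: input=1 -> V=7
t=5: input=1 -> V=11
t=6: input=0 -> V=7
t=7: input=2 -> V=0 FIRE
t=8: input=1 -> V=7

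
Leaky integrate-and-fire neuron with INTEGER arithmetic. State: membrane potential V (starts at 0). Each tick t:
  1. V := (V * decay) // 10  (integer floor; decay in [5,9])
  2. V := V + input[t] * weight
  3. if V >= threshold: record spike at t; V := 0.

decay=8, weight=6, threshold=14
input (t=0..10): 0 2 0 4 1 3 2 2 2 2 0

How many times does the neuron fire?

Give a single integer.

t=0: input=0 -> V=0
t=1: input=2 -> V=12
t=2: input=0 -> V=9
t=3: input=4 -> V=0 FIRE
t=4: input=1 -> V=6
t=5: input=3 -> V=0 FIRE
t=6: input=2 -> V=12
t=7: input=2 -> V=0 FIRE
t=8: input=2 -> V=12
t=9: input=2 -> V=0 FIRE
t=10: input=0 -> V=0

Answer: 4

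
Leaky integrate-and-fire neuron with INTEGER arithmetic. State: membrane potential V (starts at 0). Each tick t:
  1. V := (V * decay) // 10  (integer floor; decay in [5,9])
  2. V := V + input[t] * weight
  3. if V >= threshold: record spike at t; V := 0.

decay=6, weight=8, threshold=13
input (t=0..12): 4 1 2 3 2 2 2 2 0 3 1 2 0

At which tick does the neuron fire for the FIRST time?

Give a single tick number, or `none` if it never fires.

Answer: 0

Derivation:
t=0: input=4 -> V=0 FIRE
t=1: input=1 -> V=8
t=2: input=2 -> V=0 FIRE
t=3: input=3 -> V=0 FIRE
t=4: input=2 -> V=0 FIRE
t=5: input=2 -> V=0 FIRE
t=6: input=2 -> V=0 FIRE
t=7: input=2 -> V=0 FIRE
t=8: input=0 -> V=0
t=9: input=3 -> V=0 FIRE
t=10: input=1 -> V=8
t=11: input=2 -> V=0 FIRE
t=12: input=0 -> V=0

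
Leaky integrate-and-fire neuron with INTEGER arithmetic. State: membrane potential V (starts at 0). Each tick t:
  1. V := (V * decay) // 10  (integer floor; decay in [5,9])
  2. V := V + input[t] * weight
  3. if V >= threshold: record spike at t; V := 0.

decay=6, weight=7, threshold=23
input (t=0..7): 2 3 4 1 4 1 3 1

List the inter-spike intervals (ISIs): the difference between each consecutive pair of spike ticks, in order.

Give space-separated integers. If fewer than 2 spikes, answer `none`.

t=0: input=2 -> V=14
t=1: input=3 -> V=0 FIRE
t=2: input=4 -> V=0 FIRE
t=3: input=1 -> V=7
t=4: input=4 -> V=0 FIRE
t=5: input=1 -> V=7
t=6: input=3 -> V=0 FIRE
t=7: input=1 -> V=7

Answer: 1 2 2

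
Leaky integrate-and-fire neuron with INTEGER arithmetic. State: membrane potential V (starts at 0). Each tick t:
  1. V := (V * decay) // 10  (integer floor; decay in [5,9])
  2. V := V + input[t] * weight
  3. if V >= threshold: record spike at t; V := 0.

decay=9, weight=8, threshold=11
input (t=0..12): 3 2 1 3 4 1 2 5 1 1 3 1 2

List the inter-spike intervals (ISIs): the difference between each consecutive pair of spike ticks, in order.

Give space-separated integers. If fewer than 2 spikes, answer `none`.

Answer: 1 2 1 2 1 2 1 2

Derivation:
t=0: input=3 -> V=0 FIRE
t=1: input=2 -> V=0 FIRE
t=2: input=1 -> V=8
t=3: input=3 -> V=0 FIRE
t=4: input=4 -> V=0 FIRE
t=5: input=1 -> V=8
t=6: input=2 -> V=0 FIRE
t=7: input=5 -> V=0 FIRE
t=8: input=1 -> V=8
t=9: input=1 -> V=0 FIRE
t=10: input=3 -> V=0 FIRE
t=11: input=1 -> V=8
t=12: input=2 -> V=0 FIRE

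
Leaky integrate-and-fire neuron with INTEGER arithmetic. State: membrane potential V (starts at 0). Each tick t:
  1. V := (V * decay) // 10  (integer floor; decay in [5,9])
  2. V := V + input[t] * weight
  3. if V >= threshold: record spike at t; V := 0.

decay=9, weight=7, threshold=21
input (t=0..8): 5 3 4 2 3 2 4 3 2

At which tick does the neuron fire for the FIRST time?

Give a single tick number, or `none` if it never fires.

Answer: 0

Derivation:
t=0: input=5 -> V=0 FIRE
t=1: input=3 -> V=0 FIRE
t=2: input=4 -> V=0 FIRE
t=3: input=2 -> V=14
t=4: input=3 -> V=0 FIRE
t=5: input=2 -> V=14
t=6: input=4 -> V=0 FIRE
t=7: input=3 -> V=0 FIRE
t=8: input=2 -> V=14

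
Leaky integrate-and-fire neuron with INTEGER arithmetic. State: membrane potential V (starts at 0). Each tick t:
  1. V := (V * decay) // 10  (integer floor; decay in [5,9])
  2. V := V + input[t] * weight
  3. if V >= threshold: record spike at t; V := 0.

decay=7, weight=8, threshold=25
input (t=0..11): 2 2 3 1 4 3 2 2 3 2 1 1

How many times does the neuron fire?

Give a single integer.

Answer: 4

Derivation:
t=0: input=2 -> V=16
t=1: input=2 -> V=0 FIRE
t=2: input=3 -> V=24
t=3: input=1 -> V=24
t=4: input=4 -> V=0 FIRE
t=5: input=3 -> V=24
t=6: input=2 -> V=0 FIRE
t=7: input=2 -> V=16
t=8: input=3 -> V=0 FIRE
t=9: input=2 -> V=16
t=10: input=1 -> V=19
t=11: input=1 -> V=21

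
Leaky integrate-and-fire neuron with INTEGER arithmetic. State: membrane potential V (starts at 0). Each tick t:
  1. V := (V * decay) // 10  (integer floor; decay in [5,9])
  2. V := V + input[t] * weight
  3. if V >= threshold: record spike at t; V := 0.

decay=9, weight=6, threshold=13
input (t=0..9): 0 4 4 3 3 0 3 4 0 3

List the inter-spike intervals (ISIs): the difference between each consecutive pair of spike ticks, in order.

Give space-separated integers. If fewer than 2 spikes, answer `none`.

t=0: input=0 -> V=0
t=1: input=4 -> V=0 FIRE
t=2: input=4 -> V=0 FIRE
t=3: input=3 -> V=0 FIRE
t=4: input=3 -> V=0 FIRE
t=5: input=0 -> V=0
t=6: input=3 -> V=0 FIRE
t=7: input=4 -> V=0 FIRE
t=8: input=0 -> V=0
t=9: input=3 -> V=0 FIRE

Answer: 1 1 1 2 1 2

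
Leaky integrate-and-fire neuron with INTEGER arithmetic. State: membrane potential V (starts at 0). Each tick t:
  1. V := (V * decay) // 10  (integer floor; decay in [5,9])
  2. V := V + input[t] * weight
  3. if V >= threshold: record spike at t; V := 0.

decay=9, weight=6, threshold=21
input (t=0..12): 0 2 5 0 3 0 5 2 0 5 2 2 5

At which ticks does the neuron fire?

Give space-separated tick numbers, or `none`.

t=0: input=0 -> V=0
t=1: input=2 -> V=12
t=2: input=5 -> V=0 FIRE
t=3: input=0 -> V=0
t=4: input=3 -> V=18
t=5: input=0 -> V=16
t=6: input=5 -> V=0 FIRE
t=7: input=2 -> V=12
t=8: input=0 -> V=10
t=9: input=5 -> V=0 FIRE
t=10: input=2 -> V=12
t=11: input=2 -> V=0 FIRE
t=12: input=5 -> V=0 FIRE

Answer: 2 6 9 11 12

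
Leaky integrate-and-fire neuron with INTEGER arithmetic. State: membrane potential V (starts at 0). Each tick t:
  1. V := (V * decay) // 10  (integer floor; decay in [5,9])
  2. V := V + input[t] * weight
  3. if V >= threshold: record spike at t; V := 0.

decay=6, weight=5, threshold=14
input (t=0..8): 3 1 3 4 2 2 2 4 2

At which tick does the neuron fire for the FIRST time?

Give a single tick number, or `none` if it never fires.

Answer: 0

Derivation:
t=0: input=3 -> V=0 FIRE
t=1: input=1 -> V=5
t=2: input=3 -> V=0 FIRE
t=3: input=4 -> V=0 FIRE
t=4: input=2 -> V=10
t=5: input=2 -> V=0 FIRE
t=6: input=2 -> V=10
t=7: input=4 -> V=0 FIRE
t=8: input=2 -> V=10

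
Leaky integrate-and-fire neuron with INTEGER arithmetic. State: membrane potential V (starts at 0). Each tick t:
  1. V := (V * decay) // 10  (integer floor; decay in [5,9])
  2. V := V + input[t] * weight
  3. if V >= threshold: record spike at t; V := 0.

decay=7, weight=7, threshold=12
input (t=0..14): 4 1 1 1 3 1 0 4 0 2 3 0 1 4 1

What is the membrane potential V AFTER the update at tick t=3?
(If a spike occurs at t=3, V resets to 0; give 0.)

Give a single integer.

Answer: 0

Derivation:
t=0: input=4 -> V=0 FIRE
t=1: input=1 -> V=7
t=2: input=1 -> V=11
t=3: input=1 -> V=0 FIRE
t=4: input=3 -> V=0 FIRE
t=5: input=1 -> V=7
t=6: input=0 -> V=4
t=7: input=4 -> V=0 FIRE
t=8: input=0 -> V=0
t=9: input=2 -> V=0 FIRE
t=10: input=3 -> V=0 FIRE
t=11: input=0 -> V=0
t=12: input=1 -> V=7
t=13: input=4 -> V=0 FIRE
t=14: input=1 -> V=7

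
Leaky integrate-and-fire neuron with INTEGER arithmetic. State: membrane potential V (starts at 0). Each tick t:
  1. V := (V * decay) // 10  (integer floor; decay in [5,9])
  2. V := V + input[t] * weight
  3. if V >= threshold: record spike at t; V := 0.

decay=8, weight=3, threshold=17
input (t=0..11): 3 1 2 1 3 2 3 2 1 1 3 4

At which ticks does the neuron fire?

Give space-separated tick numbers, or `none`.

Answer: 4 10

Derivation:
t=0: input=3 -> V=9
t=1: input=1 -> V=10
t=2: input=2 -> V=14
t=3: input=1 -> V=14
t=4: input=3 -> V=0 FIRE
t=5: input=2 -> V=6
t=6: input=3 -> V=13
t=7: input=2 -> V=16
t=8: input=1 -> V=15
t=9: input=1 -> V=15
t=10: input=3 -> V=0 FIRE
t=11: input=4 -> V=12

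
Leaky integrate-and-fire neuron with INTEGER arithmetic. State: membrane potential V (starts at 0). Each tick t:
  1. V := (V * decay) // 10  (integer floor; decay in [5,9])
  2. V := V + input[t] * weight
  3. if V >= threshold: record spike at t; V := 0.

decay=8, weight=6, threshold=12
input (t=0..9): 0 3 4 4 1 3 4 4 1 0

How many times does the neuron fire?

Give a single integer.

t=0: input=0 -> V=0
t=1: input=3 -> V=0 FIRE
t=2: input=4 -> V=0 FIRE
t=3: input=4 -> V=0 FIRE
t=4: input=1 -> V=6
t=5: input=3 -> V=0 FIRE
t=6: input=4 -> V=0 FIRE
t=7: input=4 -> V=0 FIRE
t=8: input=1 -> V=6
t=9: input=0 -> V=4

Answer: 6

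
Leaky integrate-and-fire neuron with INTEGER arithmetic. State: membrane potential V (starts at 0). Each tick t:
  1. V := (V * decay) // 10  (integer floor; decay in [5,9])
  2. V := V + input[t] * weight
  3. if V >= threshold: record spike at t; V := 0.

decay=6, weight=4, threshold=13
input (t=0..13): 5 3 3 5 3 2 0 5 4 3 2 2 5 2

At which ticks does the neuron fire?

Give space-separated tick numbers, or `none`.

Answer: 0 2 3 5 7 8 10 12

Derivation:
t=0: input=5 -> V=0 FIRE
t=1: input=3 -> V=12
t=2: input=3 -> V=0 FIRE
t=3: input=5 -> V=0 FIRE
t=4: input=3 -> V=12
t=5: input=2 -> V=0 FIRE
t=6: input=0 -> V=0
t=7: input=5 -> V=0 FIRE
t=8: input=4 -> V=0 FIRE
t=9: input=3 -> V=12
t=10: input=2 -> V=0 FIRE
t=11: input=2 -> V=8
t=12: input=5 -> V=0 FIRE
t=13: input=2 -> V=8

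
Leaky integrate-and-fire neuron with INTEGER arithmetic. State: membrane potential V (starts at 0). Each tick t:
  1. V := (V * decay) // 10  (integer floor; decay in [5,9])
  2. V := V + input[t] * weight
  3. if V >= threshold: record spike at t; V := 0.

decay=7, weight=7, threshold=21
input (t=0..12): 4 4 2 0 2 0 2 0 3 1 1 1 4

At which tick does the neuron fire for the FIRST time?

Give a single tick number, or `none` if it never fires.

Answer: 0

Derivation:
t=0: input=4 -> V=0 FIRE
t=1: input=4 -> V=0 FIRE
t=2: input=2 -> V=14
t=3: input=0 -> V=9
t=4: input=2 -> V=20
t=5: input=0 -> V=14
t=6: input=2 -> V=0 FIRE
t=7: input=0 -> V=0
t=8: input=3 -> V=0 FIRE
t=9: input=1 -> V=7
t=10: input=1 -> V=11
t=11: input=1 -> V=14
t=12: input=4 -> V=0 FIRE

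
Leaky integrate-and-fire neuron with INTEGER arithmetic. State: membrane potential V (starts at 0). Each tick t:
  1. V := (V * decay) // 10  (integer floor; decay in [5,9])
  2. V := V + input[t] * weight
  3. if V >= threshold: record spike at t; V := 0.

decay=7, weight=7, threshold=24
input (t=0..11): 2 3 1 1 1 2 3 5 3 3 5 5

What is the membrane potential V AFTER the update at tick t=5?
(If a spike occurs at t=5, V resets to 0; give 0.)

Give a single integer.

t=0: input=2 -> V=14
t=1: input=3 -> V=0 FIRE
t=2: input=1 -> V=7
t=3: input=1 -> V=11
t=4: input=1 -> V=14
t=5: input=2 -> V=23
t=6: input=3 -> V=0 FIRE
t=7: input=5 -> V=0 FIRE
t=8: input=3 -> V=21
t=9: input=3 -> V=0 FIRE
t=10: input=5 -> V=0 FIRE
t=11: input=5 -> V=0 FIRE

Answer: 23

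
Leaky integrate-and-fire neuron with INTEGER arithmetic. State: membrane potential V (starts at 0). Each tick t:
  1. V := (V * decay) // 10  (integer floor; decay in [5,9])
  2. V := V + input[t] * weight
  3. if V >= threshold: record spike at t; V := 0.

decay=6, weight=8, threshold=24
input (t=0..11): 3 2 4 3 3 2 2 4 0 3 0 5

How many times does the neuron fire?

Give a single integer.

t=0: input=3 -> V=0 FIRE
t=1: input=2 -> V=16
t=2: input=4 -> V=0 FIRE
t=3: input=3 -> V=0 FIRE
t=4: input=3 -> V=0 FIRE
t=5: input=2 -> V=16
t=6: input=2 -> V=0 FIRE
t=7: input=4 -> V=0 FIRE
t=8: input=0 -> V=0
t=9: input=3 -> V=0 FIRE
t=10: input=0 -> V=0
t=11: input=5 -> V=0 FIRE

Answer: 8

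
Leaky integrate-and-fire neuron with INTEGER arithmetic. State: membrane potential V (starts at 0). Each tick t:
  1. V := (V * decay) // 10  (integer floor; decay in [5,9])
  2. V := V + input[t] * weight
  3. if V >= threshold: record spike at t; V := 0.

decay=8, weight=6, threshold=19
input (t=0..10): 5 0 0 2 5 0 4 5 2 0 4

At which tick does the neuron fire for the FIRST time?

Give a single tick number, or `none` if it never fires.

Answer: 0

Derivation:
t=0: input=5 -> V=0 FIRE
t=1: input=0 -> V=0
t=2: input=0 -> V=0
t=3: input=2 -> V=12
t=4: input=5 -> V=0 FIRE
t=5: input=0 -> V=0
t=6: input=4 -> V=0 FIRE
t=7: input=5 -> V=0 FIRE
t=8: input=2 -> V=12
t=9: input=0 -> V=9
t=10: input=4 -> V=0 FIRE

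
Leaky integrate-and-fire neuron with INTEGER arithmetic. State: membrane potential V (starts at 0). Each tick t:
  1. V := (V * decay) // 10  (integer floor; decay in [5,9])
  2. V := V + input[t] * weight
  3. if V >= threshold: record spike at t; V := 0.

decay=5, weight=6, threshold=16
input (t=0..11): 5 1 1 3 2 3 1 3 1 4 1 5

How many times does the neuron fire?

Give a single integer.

t=0: input=5 -> V=0 FIRE
t=1: input=1 -> V=6
t=2: input=1 -> V=9
t=3: input=3 -> V=0 FIRE
t=4: input=2 -> V=12
t=5: input=3 -> V=0 FIRE
t=6: input=1 -> V=6
t=7: input=3 -> V=0 FIRE
t=8: input=1 -> V=6
t=9: input=4 -> V=0 FIRE
t=10: input=1 -> V=6
t=11: input=5 -> V=0 FIRE

Answer: 6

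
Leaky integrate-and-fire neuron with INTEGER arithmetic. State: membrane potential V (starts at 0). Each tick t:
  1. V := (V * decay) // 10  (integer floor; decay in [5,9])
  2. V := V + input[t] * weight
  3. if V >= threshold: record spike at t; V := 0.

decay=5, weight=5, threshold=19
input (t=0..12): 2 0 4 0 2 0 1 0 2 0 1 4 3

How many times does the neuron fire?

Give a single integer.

Answer: 2

Derivation:
t=0: input=2 -> V=10
t=1: input=0 -> V=5
t=2: input=4 -> V=0 FIRE
t=3: input=0 -> V=0
t=4: input=2 -> V=10
t=5: input=0 -> V=5
t=6: input=1 -> V=7
t=7: input=0 -> V=3
t=8: input=2 -> V=11
t=9: input=0 -> V=5
t=10: input=1 -> V=7
t=11: input=4 -> V=0 FIRE
t=12: input=3 -> V=15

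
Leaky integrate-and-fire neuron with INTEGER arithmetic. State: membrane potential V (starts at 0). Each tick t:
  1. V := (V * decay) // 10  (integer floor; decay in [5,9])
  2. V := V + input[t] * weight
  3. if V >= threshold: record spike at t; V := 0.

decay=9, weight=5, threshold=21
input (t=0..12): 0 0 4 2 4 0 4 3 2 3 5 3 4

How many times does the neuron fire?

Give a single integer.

Answer: 5

Derivation:
t=0: input=0 -> V=0
t=1: input=0 -> V=0
t=2: input=4 -> V=20
t=3: input=2 -> V=0 FIRE
t=4: input=4 -> V=20
t=5: input=0 -> V=18
t=6: input=4 -> V=0 FIRE
t=7: input=3 -> V=15
t=8: input=2 -> V=0 FIRE
t=9: input=3 -> V=15
t=10: input=5 -> V=0 FIRE
t=11: input=3 -> V=15
t=12: input=4 -> V=0 FIRE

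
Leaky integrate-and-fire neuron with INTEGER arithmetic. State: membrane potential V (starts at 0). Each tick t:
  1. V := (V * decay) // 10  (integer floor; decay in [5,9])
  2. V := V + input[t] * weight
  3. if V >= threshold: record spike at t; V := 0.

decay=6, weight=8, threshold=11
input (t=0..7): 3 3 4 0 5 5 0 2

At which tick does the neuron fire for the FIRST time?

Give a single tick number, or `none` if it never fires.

Answer: 0

Derivation:
t=0: input=3 -> V=0 FIRE
t=1: input=3 -> V=0 FIRE
t=2: input=4 -> V=0 FIRE
t=3: input=0 -> V=0
t=4: input=5 -> V=0 FIRE
t=5: input=5 -> V=0 FIRE
t=6: input=0 -> V=0
t=7: input=2 -> V=0 FIRE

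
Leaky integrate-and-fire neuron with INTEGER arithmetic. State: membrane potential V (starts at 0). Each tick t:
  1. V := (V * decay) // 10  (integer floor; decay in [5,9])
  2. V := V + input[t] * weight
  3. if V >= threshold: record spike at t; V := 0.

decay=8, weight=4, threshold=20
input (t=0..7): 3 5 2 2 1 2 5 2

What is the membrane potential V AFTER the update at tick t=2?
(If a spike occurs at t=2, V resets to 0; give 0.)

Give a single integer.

t=0: input=3 -> V=12
t=1: input=5 -> V=0 FIRE
t=2: input=2 -> V=8
t=3: input=2 -> V=14
t=4: input=1 -> V=15
t=5: input=2 -> V=0 FIRE
t=6: input=5 -> V=0 FIRE
t=7: input=2 -> V=8

Answer: 8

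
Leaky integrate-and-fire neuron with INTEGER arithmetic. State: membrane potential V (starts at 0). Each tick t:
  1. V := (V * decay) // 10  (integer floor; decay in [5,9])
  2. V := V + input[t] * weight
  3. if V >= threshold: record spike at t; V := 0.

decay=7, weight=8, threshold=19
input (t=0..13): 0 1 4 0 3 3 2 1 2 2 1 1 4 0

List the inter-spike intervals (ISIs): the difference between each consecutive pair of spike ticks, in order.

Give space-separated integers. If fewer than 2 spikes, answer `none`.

t=0: input=0 -> V=0
t=1: input=1 -> V=8
t=2: input=4 -> V=0 FIRE
t=3: input=0 -> V=0
t=4: input=3 -> V=0 FIRE
t=5: input=3 -> V=0 FIRE
t=6: input=2 -> V=16
t=7: input=1 -> V=0 FIRE
t=8: input=2 -> V=16
t=9: input=2 -> V=0 FIRE
t=10: input=1 -> V=8
t=11: input=1 -> V=13
t=12: input=4 -> V=0 FIRE
t=13: input=0 -> V=0

Answer: 2 1 2 2 3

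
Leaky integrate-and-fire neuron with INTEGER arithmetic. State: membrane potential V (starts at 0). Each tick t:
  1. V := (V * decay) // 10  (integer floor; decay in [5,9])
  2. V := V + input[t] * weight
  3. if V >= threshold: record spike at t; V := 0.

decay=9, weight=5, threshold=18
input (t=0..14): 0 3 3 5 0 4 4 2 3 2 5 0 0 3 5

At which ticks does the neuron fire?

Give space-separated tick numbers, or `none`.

t=0: input=0 -> V=0
t=1: input=3 -> V=15
t=2: input=3 -> V=0 FIRE
t=3: input=5 -> V=0 FIRE
t=4: input=0 -> V=0
t=5: input=4 -> V=0 FIRE
t=6: input=4 -> V=0 FIRE
t=7: input=2 -> V=10
t=8: input=3 -> V=0 FIRE
t=9: input=2 -> V=10
t=10: input=5 -> V=0 FIRE
t=11: input=0 -> V=0
t=12: input=0 -> V=0
t=13: input=3 -> V=15
t=14: input=5 -> V=0 FIRE

Answer: 2 3 5 6 8 10 14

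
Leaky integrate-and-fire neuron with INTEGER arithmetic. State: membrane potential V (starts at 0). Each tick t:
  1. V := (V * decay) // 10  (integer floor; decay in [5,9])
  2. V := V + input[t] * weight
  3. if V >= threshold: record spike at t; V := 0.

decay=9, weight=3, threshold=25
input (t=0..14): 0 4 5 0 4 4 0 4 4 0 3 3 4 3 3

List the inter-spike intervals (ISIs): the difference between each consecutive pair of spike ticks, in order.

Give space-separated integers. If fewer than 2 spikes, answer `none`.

Answer: 5 4 3

Derivation:
t=0: input=0 -> V=0
t=1: input=4 -> V=12
t=2: input=5 -> V=0 FIRE
t=3: input=0 -> V=0
t=4: input=4 -> V=12
t=5: input=4 -> V=22
t=6: input=0 -> V=19
t=7: input=4 -> V=0 FIRE
t=8: input=4 -> V=12
t=9: input=0 -> V=10
t=10: input=3 -> V=18
t=11: input=3 -> V=0 FIRE
t=12: input=4 -> V=12
t=13: input=3 -> V=19
t=14: input=3 -> V=0 FIRE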